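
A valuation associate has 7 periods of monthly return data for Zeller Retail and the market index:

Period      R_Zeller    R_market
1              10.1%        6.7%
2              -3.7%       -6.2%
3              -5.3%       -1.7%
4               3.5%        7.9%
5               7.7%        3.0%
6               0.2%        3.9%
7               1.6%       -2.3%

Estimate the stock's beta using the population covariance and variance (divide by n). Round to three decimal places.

Mean R_i = (10.1 − 3.7 − 5.3 + 3.5 + 7.7 + 0.2 + 1.6) / 7 = 2.0143%
Mean R_m = (6.7 − 6.2 − 1.7 + 7.9 + 3.0 + 3.9 − 2.3) / 7 = 1.6143%
Σ(R_i − R̄_i)(R_m − R̄_m) = 124.7086  ⇒  Cov = 124.7086 / 7 = 17.8155
Σ(R_m − R̄_m)² = 159.8886  ⇒  Var(R_m) = 159.8886 / 7 = 22.8412
β = Cov / Var(R_m) = 17.8155 / 22.8412 = 0.7800

0.780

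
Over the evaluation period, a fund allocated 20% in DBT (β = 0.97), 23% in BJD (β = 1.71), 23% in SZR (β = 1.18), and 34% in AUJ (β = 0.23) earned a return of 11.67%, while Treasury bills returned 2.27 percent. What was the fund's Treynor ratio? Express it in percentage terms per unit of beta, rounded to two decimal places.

10.03%

β_P = 0.20×0.97 + 0.23×1.71 + 0.23×1.18 + 0.34×0.23 = 0.9369
Treynor = (R_P − R_f) / β_P = (11.67% − 2.27%) / 0.9369 = 9.40% / 0.9369 = 10.03%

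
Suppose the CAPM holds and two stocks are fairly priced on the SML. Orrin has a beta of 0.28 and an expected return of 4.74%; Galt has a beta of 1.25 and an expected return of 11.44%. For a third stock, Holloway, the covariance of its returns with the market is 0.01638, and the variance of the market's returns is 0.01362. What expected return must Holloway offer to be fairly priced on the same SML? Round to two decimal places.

11.11%

MRP = (11.44% − 4.74%) / (1.25 − 0.28) = 6.9072%
R_f = 4.74% − 0.28 × 6.9072% = 2.8060%
β_Holloway = Cov / Var(R_m) = 0.01638 / 0.01362 = 1.2026
E(R_Holloway) = R_f + β × MRP = 2.8060% + 1.2026 × 6.9072% = 11.11%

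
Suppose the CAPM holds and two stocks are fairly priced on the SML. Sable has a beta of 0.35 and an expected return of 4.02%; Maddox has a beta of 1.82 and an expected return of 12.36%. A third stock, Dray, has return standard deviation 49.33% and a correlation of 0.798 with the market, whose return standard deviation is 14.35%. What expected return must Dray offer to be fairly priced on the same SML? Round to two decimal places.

MRP = (12.36% − 4.02%) / (1.82 − 0.35) = 5.6735%
R_f = 4.02% − 0.35 × 5.6735% = 2.0343%
β_Dray = ρ·σ_i/σ_m = 0.798 × 49.33 / 14.35 = 2.7432
E(R_Dray) = R_f + β × MRP = 2.0343% + 2.7432 × 5.6735% = 17.60%

17.60%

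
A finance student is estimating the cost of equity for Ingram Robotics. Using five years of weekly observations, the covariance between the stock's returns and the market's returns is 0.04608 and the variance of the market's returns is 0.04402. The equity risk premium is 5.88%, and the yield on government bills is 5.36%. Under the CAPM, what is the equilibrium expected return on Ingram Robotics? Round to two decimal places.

β = Cov(R_i, R_m) / Var(R_m) = 0.04608 / 0.04402 = 1.0468
E(R) = R_f + β × MRP = 5.36% + 1.0468 × 5.88% = 11.52%

11.52%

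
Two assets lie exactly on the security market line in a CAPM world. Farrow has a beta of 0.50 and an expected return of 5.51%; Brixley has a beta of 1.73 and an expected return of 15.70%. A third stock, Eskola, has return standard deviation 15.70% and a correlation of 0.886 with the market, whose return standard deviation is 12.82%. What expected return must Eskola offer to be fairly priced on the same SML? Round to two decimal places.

MRP = (15.70% − 5.51%) / (1.73 − 0.50) = 8.2846%
R_f = 5.51% − 0.50 × 8.2846% = 1.3677%
β_Eskola = ρ·σ_i/σ_m = 0.886 × 15.70 / 12.82 = 1.0850
E(R_Eskola) = R_f + β × MRP = 1.3677% + 1.0850 × 8.2846% = 10.36%

10.36%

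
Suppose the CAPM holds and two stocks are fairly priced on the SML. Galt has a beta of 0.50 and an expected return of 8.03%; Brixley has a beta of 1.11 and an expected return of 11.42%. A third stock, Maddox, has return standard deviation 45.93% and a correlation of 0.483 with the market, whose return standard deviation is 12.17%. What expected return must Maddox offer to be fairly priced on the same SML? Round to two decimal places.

15.38%

MRP = (11.42% − 8.03%) / (1.11 − 0.50) = 5.5574%
R_f = 8.03% − 0.50 × 5.5574% = 5.2513%
β_Maddox = ρ·σ_i/σ_m = 0.483 × 45.93 / 12.17 = 1.8229
E(R_Maddox) = R_f + β × MRP = 5.2513% + 1.8229 × 5.5574% = 15.38%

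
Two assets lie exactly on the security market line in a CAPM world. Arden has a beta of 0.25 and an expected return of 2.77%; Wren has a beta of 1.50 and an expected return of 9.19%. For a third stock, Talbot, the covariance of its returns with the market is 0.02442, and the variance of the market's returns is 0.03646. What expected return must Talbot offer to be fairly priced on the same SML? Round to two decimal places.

4.93%

MRP = (9.19% − 2.77%) / (1.50 − 0.25) = 5.1360%
R_f = 2.77% − 0.25 × 5.1360% = 1.4860%
β_Talbot = Cov / Var(R_m) = 0.02442 / 0.03646 = 0.6698
E(R_Talbot) = R_f + β × MRP = 1.4860% + 0.6698 × 5.1360% = 4.93%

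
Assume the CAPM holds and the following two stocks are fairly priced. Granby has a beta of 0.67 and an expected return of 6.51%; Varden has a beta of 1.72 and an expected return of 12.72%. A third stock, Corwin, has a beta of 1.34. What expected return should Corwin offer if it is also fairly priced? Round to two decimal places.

10.47%

MRP (SML slope) = (12.72% − 6.51%) / (1.72 − 0.67) = 6.21% / 1.05 = 5.9143%
R_f (intercept) = 6.51% − 0.67 × 5.9143% = 2.5474%
E(R_Corwin) = R_f + β × MRP = 2.5474% + 1.34 × 5.9143% = 10.47%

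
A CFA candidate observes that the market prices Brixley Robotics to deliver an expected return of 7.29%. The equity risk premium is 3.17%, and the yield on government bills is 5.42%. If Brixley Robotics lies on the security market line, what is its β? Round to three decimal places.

β = (E(R) − R_f) / MRP = (7.29% − 5.42%) / 3.17% = 1.87% / 3.17% = 0.590

0.590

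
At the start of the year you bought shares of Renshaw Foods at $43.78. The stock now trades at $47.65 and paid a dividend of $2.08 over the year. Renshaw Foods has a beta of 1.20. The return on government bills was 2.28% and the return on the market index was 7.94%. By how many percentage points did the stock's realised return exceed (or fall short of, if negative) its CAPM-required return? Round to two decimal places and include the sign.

+4.52%

Realised HPR = (P1 + D1 − P0) / P0 = (47.65 + 2.08 − 43.78) / 43.78 = 5.95 / 43.78 = 13.5907%
MRP = 7.94% − 2.28% = 5.66%
CAPM required = R_f + β·MRP = 2.28% + 1.20 × 5.66% = 9.0720%
α = realised − required = 13.5907% − 9.0720% = +4.52%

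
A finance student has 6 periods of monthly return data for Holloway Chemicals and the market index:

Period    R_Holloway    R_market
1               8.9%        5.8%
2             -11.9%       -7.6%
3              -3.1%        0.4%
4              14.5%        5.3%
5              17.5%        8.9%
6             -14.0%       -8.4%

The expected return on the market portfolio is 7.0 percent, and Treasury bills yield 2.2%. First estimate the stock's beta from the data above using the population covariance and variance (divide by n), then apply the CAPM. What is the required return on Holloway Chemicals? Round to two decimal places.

Mean R_i = (8.9 − 11.9 − 3.1 + 14.5 + 17.5 − 14.0) / 6 = 1.9833%
Mean R_m = (5.8 − 7.6 + 0.4 + 5.3 + 8.9 − 8.4) / 6 = 0.7333%
Σ(R_i − R̄_i)(R_m − R̄_m) = 482.2933  ⇒  Cov = 482.2933 / 6 = 80.3822
Σ(R_m − R̄_m)² = 266.1933  ⇒  Var(R_m) = 266.1933 / 6 = 44.3656
β = Cov / Var(R_m) = 80.3822 / 44.3656 = 1.8118
MRP = 7.0% − 2.2% = 4.80%
E(R) = R_f + β × MRP = 2.2% + 1.8118 × 4.8% = 10.90%

10.90%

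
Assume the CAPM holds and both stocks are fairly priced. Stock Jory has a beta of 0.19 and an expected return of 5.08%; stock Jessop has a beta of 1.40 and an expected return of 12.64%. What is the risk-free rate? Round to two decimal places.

3.89%

Both satisfy E(R) = R_f + β·MRP, so the slope of the SML is
MRP = (12.64% − 5.08%) / (1.40 − 0.19) = 7.56% / 1.21 = 6.2479%
R_f = E(R_Jory) − β_Jory·MRP = 5.08% − 0.19 × 6.2479% = 3.8929%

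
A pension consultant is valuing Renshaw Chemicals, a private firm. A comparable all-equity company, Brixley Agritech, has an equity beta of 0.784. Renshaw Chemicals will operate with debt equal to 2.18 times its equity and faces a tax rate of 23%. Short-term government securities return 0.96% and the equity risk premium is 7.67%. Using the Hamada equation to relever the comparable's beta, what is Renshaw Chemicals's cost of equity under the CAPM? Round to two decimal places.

β_L = β_U × [1 + (1 − t)(D/E)] = 0.784 × [1 + (1 − 0.23) × 2.18]
    = 0.784 × [1 + 0.77 × 2.18] = 0.784 × 2.6786 = 2.1000
E(R) = R_f + β_L × MRP = 0.96% + 2.1000 × 7.67% = 17.07%

17.07%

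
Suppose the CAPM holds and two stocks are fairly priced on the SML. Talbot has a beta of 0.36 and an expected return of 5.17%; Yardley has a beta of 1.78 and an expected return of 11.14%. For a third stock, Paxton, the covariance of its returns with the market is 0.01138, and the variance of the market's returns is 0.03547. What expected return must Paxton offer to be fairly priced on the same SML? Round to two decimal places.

5.01%

MRP = (11.14% − 5.17%) / (1.78 − 0.36) = 4.2042%
R_f = 5.17% − 0.36 × 4.2042% = 3.6565%
β_Paxton = Cov / Var(R_m) = 0.01138 / 0.03547 = 0.3208
E(R_Paxton) = R_f + β × MRP = 3.6565% + 0.3208 × 4.2042% = 5.01%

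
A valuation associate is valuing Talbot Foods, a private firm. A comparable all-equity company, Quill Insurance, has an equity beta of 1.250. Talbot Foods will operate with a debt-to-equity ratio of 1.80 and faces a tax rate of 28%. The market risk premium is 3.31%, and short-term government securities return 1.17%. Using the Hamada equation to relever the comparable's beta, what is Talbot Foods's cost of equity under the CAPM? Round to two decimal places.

10.67%

β_L = β_U × [1 + (1 − t)(D/E)] = 1.250 × [1 + (1 − 0.28) × 1.80]
    = 1.250 × [1 + 0.72 × 1.80] = 1.250 × 2.2960 = 2.8700
E(R) = R_f + β_L × MRP = 1.17% + 2.8700 × 3.31% = 10.67%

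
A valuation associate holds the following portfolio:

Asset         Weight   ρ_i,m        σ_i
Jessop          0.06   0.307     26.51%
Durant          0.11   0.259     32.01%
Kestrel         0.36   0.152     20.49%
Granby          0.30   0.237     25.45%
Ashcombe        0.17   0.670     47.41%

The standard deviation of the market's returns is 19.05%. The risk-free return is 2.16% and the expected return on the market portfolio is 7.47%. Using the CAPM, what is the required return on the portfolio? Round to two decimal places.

4.87%

β_Jessop = 0.307 × 26.51% / 19.05% = 0.4272
β_Durant = 0.259 × 32.01% / 19.05% = 0.4352
β_Kestrel = 0.152 × 20.49% / 19.05% = 0.1635
β_Granby = 0.237 × 25.45% / 19.05% = 0.3166
β_Ashcombe = 0.670 × 47.41% / 19.05% = 1.6674
β_P = Σ w_i β_i = 0.06×0.4272 + 0.11×0.4352 + 0.36×0.1635 + 0.30×0.3166 + 0.17×1.6674 = 0.5108
MRP = 7.47% − 2.16% = 5.31%
E(R_P) = R_f + β_P × MRP = 2.16% + 0.5108 × 5.31% = 4.87%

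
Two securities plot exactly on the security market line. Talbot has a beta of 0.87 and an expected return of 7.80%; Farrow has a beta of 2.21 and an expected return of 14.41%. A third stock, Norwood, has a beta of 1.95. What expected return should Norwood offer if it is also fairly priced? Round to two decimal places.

13.13%

MRP (SML slope) = (14.41% − 7.80%) / (2.21 − 0.87) = 6.61% / 1.34 = 4.9328%
R_f (intercept) = 7.80% − 0.87 × 4.9328% = 3.5085%
E(R_Norwood) = R_f + β × MRP = 3.5085% + 1.95 × 4.9328% = 13.13%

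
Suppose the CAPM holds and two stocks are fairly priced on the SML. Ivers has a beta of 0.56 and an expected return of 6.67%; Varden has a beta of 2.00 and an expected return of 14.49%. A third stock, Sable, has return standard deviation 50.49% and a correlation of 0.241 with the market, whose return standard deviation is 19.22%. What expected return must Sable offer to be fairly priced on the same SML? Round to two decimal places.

7.07%

MRP = (14.49% − 6.67%) / (2.00 − 0.56) = 5.4306%
R_f = 6.67% − 0.56 × 5.4306% = 3.6289%
β_Sable = ρ·σ_i/σ_m = 0.241 × 50.49 / 19.22 = 0.6331
E(R_Sable) = R_f + β × MRP = 3.6289% + 0.6331 × 5.4306% = 7.07%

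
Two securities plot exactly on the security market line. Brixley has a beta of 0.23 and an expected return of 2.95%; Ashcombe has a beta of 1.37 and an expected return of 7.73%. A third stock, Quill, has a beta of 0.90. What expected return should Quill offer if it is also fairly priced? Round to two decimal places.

MRP (SML slope) = (7.73% − 2.95%) / (1.37 − 0.23) = 4.78% / 1.14 = 4.1930%
R_f (intercept) = 2.95% − 0.23 × 4.1930% = 1.9856%
E(R_Quill) = R_f + β × MRP = 1.9856% + 0.90 × 4.1930% = 5.76%

5.76%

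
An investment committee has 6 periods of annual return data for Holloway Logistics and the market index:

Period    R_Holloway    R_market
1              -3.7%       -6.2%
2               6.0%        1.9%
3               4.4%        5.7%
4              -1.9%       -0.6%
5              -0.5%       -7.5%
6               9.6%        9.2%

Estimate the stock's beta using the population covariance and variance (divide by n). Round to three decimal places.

Mean R_i = (-3.7 + 6.0 + 4.4 − 1.9 − 0.5 + 9.6) / 6 = 2.3167%
Mean R_m = (-6.2 + 1.9 + 5.7 − 0.6 − 7.5 + 9.2) / 6 = 0.4167%
Σ(R_i − R̄_i)(R_m − R̄_m) = 146.8383  ⇒  Cov = 146.8383 / 6 = 24.4731
Σ(R_m − R̄_m)² = 214.7483  ⇒  Var(R_m) = 214.7483 / 6 = 35.7914
β = Cov / Var(R_m) = 24.4731 / 35.7914 = 0.6838

0.684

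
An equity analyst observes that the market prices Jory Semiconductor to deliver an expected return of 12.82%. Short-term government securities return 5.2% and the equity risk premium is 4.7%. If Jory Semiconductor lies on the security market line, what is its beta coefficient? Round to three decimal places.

1.621

β = (E(R) − R_f) / MRP = (12.82% − 5.2%) / 4.7% = 7.62% / 4.7% = 1.621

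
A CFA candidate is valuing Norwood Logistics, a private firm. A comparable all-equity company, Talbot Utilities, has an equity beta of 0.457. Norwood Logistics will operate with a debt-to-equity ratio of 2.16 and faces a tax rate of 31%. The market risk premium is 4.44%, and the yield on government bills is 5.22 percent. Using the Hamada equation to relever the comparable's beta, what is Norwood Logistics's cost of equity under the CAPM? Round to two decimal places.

10.27%

β_L = β_U × [1 + (1 − t)(D/E)] = 0.457 × [1 + (1 − 0.31) × 2.16]
    = 0.457 × [1 + 0.69 × 2.16] = 0.457 × 2.4904 = 1.1381
E(R) = R_f + β_L × MRP = 5.22% + 1.1381 × 4.44% = 10.27%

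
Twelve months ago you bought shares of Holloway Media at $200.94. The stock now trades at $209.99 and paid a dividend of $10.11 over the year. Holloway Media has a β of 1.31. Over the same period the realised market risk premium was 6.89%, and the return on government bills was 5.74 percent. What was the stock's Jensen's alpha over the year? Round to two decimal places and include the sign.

Realised HPR = (P1 + D1 − P0) / P0 = (209.99 + 10.11 − 200.94) / 200.94 = 19.16 / 200.94 = 9.5352%
CAPM required = R_f + β·MRP = 5.74% + 1.31 × 6.89% = 14.7659%
α = realised − required = 9.5352% − 14.7659% = -5.23%

-5.23%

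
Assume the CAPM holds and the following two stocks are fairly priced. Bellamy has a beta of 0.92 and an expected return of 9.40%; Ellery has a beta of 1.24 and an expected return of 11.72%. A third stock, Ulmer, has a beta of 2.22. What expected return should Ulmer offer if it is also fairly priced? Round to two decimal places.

MRP (SML slope) = (11.72% − 9.40%) / (1.24 − 0.92) = 2.32% / 0.32 = 7.2500%
R_f (intercept) = 9.40% − 0.92 × 7.2500% = 2.7300%
E(R_Ulmer) = R_f + β × MRP = 2.7300% + 2.22 × 7.2500% = 18.83%

18.83%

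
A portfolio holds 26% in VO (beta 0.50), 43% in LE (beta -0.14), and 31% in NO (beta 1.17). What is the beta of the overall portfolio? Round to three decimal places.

0.433

β_P = Σ w_i β_i = 0.26×0.50 + 0.43×-0.14 + 0.31×1.17 = 0.4325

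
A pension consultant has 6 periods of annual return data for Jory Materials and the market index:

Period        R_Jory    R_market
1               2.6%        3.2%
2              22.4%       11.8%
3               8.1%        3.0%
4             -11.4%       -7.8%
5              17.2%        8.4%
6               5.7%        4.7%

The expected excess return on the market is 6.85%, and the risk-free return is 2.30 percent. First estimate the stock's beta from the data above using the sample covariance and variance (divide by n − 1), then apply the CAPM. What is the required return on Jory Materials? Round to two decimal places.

14.17%

Mean R_i = (2.6 + 22.4 + 8.1 − 11.4 + 17.2 + 5.7) / 6 = 7.4333%
Mean R_m = (3.2 + 11.8 + 3.0 − 7.8 + 8.4 + 4.7) / 6 = 3.8833%
Σ(R_i − R̄_i)(R_m − R̄_m) = 383.9333  ⇒  Cov = 383.9333 / 5 = 76.7867
Σ(R_m − R̄_m)² = 221.4883  ⇒  Var(R_m) = 221.4883 / 5 = 44.2977
β = Cov / Var(R_m) = 76.7867 / 44.2977 = 1.7334
E(R) = R_f + β × MRP = 2.30% + 1.7334 × 6.85% = 14.17%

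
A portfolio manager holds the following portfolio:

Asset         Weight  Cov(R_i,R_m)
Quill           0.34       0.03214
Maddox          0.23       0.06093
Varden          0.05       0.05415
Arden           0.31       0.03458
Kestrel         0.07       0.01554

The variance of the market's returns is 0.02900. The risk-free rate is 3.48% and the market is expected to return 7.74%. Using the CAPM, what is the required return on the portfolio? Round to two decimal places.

β_Quill = 0.03214 / 0.02900 = 1.1083
β_Maddox = 0.06093 / 0.02900 = 2.1010
β_Varden = 0.05415 / 0.02900 = 1.8672
β_Arden = 0.03458 / 0.02900 = 1.1924
β_Kestrel = 0.01554 / 0.02900 = 0.5359
β_P = Σ w_i β_i = 0.34×1.1083 + 0.23×2.1010 + 0.05×1.8672 + 0.31×1.1924 + 0.07×0.5359 = 1.3606
MRP = 7.74% − 3.48% = 4.26%
E(R_P) = R_f + β_P × MRP = 3.48% + 1.3606 × 4.26% = 9.28%

9.28%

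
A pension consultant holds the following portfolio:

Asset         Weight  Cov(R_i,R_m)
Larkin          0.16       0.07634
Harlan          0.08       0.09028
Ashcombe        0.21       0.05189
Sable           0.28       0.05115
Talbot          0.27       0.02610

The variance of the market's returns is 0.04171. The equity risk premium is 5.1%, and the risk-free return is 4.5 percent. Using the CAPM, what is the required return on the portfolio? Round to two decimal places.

10.82%

β_Larkin = 0.07634 / 0.04171 = 1.8303
β_Harlan = 0.09028 / 0.04171 = 2.1645
β_Ashcombe = 0.05189 / 0.04171 = 1.2441
β_Sable = 0.05115 / 0.04171 = 1.2263
β_Talbot = 0.02610 / 0.04171 = 0.6257
β_P = Σ w_i β_i = 0.16×1.8303 + 0.08×2.1645 + 0.21×1.2441 + 0.28×1.2263 + 0.27×0.6257 = 1.2396
E(R_P) = R_f + β_P × MRP = 4.5% + 1.2396 × 5.1% = 10.82%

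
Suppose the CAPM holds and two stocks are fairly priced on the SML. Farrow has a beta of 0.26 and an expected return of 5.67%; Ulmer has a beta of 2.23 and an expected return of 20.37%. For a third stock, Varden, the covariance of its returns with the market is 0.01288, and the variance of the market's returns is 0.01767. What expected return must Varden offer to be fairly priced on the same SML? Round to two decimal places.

MRP = (20.37% − 5.67%) / (2.23 − 0.26) = 7.4619%
R_f = 5.67% − 0.26 × 7.4619% = 3.7299%
β_Varden = Cov / Var(R_m) = 0.01288 / 0.01767 = 0.7289
E(R_Varden) = R_f + β × MRP = 3.7299% + 0.7289 × 7.4619% = 9.17%

9.17%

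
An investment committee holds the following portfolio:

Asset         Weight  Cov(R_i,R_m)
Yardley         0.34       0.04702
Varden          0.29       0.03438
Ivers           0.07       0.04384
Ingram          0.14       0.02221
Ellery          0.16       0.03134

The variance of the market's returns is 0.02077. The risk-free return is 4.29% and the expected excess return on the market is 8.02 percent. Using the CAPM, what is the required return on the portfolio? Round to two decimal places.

18.63%

β_Yardley = 0.04702 / 0.02077 = 2.2638
β_Varden = 0.03438 / 0.02077 = 1.6553
β_Ivers = 0.04384 / 0.02077 = 2.1107
β_Ingram = 0.02221 / 0.02077 = 1.0693
β_Ellery = 0.03134 / 0.02077 = 1.5089
β_P = Σ w_i β_i = 0.34×2.2638 + 0.29×1.6553 + 0.07×2.1107 + 0.14×1.0693 + 0.16×1.5089 = 1.7886
E(R_P) = R_f + β_P × MRP = 4.29% + 1.7886 × 8.02% = 18.63%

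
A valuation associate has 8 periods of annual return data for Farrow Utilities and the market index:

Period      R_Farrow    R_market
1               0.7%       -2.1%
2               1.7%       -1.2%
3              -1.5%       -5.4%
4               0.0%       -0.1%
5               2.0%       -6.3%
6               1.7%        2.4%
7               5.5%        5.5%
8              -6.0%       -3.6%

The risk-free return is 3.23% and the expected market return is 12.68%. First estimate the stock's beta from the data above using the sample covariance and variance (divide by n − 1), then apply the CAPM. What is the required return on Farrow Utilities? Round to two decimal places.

Mean R_i = (0.7 + 1.7 − 1.5 + 0.0 + 2.0 + 1.7 + 5.5 − 6.0) / 8 = 0.5125%
Mean R_m = (-2.1 − 1.2 − 5.4 − 0.1 − 6.3 + 2.4 + 5.5 − 3.6) / 8 = -1.3500%
Σ(R_i − R̄_i)(R_m − R̄_m) = 53.4550  ⇒  Cov = 53.4550 / 7 = 7.6364
Σ(R_m − R̄_m)² = 109.1000  ⇒  Var(R_m) = 109.1000 / 7 = 15.5857
β = Cov / Var(R_m) = 7.6364 / 15.5857 = 0.4900
MRP = 12.68% − 3.23% = 9.45%
E(R) = R_f + β × MRP = 3.23% + 0.4900 × 9.45% = 7.86%

7.86%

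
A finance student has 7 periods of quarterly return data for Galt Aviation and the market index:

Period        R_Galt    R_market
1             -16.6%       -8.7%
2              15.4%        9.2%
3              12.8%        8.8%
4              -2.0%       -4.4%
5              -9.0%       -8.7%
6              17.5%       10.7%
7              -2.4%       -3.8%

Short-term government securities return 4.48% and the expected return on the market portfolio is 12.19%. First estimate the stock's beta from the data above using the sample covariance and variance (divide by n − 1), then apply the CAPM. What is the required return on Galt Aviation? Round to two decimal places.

15.79%

Mean R_i = (-16.6 + 15.4 + 12.8 − 2.0 − 9.0 + 17.5 − 2.4) / 7 = 2.2429%
Mean R_m = (-8.7 + 9.2 + 8.8 − 4.4 − 8.7 + 10.7 − 3.8) / 7 = 0.4429%
Σ(R_i − R̄_i)(R_m − R̄_m) = 675.2571  ⇒  Cov = 675.2571 / 6 = 112.5429
Σ(R_m − R̄_m)² = 460.3771  ⇒  Var(R_m) = 460.3771 / 6 = 76.7295
β = Cov / Var(R_m) = 112.5429 / 76.7295 = 1.4667
MRP = 12.19% − 4.48% = 7.71%
E(R) = R_f + β × MRP = 4.48% + 1.4667 × 7.71% = 15.79%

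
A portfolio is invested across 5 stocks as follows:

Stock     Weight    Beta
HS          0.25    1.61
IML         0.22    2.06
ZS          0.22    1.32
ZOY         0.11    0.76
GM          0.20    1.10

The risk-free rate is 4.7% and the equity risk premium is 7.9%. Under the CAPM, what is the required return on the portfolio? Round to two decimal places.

β_P = Σ w_i β_i = 0.25×1.61 + 0.22×2.06 + 0.22×1.32 + 0.11×0.76 + 0.20×1.10 = 1.4497
E(R_P) = R_f + β_P × MRP = 4.7% + 1.4497 × 7.9% = 16.15%

16.15%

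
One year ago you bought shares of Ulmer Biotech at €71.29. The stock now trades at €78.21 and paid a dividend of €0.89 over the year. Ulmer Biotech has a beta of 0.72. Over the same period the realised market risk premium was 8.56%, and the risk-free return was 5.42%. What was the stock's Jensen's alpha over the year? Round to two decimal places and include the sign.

-0.63%

Realised HPR = (P1 + D1 − P0) / P0 = (78.21 + 0.89 − 71.29) / 71.29 = 7.81 / 71.29 = 10.9553%
CAPM required = R_f + β·MRP = 5.42% + 0.72 × 8.56% = 11.5832%
α = realised − required = 10.9553% − 11.5832% = -0.63%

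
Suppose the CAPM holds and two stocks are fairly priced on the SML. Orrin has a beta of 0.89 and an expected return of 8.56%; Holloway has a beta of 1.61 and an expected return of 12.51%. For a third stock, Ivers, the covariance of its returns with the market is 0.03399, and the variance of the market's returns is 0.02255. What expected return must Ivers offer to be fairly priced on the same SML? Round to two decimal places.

MRP = (12.51% − 8.56%) / (1.61 − 0.89) = 5.4861%
R_f = 8.56% − 0.89 × 5.4861% = 3.6774%
β_Ivers = Cov / Var(R_m) = 0.03399 / 0.02255 = 1.5073
E(R_Ivers) = R_f + β × MRP = 3.6774% + 1.5073 × 5.4861% = 11.95%

11.95%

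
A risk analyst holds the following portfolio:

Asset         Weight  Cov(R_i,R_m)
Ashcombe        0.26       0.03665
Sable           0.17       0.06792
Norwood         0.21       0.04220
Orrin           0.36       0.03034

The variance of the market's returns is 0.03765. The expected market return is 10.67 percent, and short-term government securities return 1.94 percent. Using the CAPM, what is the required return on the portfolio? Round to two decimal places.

11.41%

β_Ashcombe = 0.03665 / 0.03765 = 0.9734
β_Sable = 0.06792 / 0.03765 = 1.8040
β_Norwood = 0.04220 / 0.03765 = 1.1208
β_Orrin = 0.03034 / 0.03765 = 0.8058
β_P = Σ w_i β_i = 0.26×0.9734 + 0.17×1.8040 + 0.21×1.1208 + 0.36×0.8058 = 1.0852
MRP = 10.67% − 1.94% = 8.73%
E(R_P) = R_f + β_P × MRP = 1.94% + 1.0852 × 8.73% = 11.41%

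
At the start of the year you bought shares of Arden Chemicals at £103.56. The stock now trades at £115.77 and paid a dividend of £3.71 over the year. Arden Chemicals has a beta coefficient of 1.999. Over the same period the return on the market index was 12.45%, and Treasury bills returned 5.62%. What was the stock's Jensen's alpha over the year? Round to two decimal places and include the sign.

-3.90%

Realised HPR = (P1 + D1 − P0) / P0 = (115.77 + 3.71 − 103.56) / 103.56 = 15.92 / 103.56 = 15.3727%
MRP = 12.45% − 5.62% = 6.83%
CAPM required = R_f + β·MRP = 5.62% + 1.999 × 6.83% = 19.27317%
α = realised − required = 15.3727% − 19.27317% = -3.90%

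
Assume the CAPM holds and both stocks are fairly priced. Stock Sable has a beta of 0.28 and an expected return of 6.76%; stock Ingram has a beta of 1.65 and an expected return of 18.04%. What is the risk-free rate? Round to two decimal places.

Both satisfy E(R) = R_f + β·MRP, so the slope of the SML is
MRP = (18.04% − 6.76%) / (1.65 − 0.28) = 11.28% / 1.37 = 8.2336%
R_f = E(R_Sable) − β_Sable·MRP = 6.76% − 0.28 × 8.2336% = 4.4546%

4.45%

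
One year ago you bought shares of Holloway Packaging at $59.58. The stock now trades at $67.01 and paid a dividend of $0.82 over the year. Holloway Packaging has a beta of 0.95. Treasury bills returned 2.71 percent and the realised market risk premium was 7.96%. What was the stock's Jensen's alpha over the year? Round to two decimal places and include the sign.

+3.57%

Realised HPR = (P1 + D1 − P0) / P0 = (67.01 + 0.82 − 59.58) / 59.58 = 8.25 / 59.58 = 13.8469%
CAPM required = R_f + β·MRP = 2.71% + 0.95 × 7.96% = 10.2720%
α = realised − required = 13.8469% − 10.2720% = +3.57%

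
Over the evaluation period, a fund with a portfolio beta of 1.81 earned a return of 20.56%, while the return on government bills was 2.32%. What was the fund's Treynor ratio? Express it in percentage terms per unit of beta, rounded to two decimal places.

Treynor = (R_P − R_f) / β_P = (20.56% − 2.32%) / 1.8100 = 18.24% / 1.8100 = 10.08%

10.08%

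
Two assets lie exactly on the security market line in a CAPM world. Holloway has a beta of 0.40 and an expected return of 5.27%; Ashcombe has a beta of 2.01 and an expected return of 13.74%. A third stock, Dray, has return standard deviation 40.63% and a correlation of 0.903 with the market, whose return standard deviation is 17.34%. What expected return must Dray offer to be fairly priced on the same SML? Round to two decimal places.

14.30%

MRP = (13.74% − 5.27%) / (2.01 − 0.40) = 5.2609%
R_f = 5.27% − 0.40 × 5.2609% = 3.1656%
β_Dray = ρ·σ_i/σ_m = 0.903 × 40.63 / 17.34 = 2.1159
E(R_Dray) = R_f + β × MRP = 3.1656% + 2.1159 × 5.2609% = 14.30%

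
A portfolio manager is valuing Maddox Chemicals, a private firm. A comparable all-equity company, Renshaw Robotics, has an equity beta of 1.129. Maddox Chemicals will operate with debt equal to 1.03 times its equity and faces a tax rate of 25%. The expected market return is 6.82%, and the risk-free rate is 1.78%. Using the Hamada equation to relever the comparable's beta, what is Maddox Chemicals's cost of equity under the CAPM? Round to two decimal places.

11.87%

β_L = β_U × [1 + (1 − t)(D/E)] = 1.129 × [1 + (1 − 0.25) × 1.03]
    = 1.129 × [1 + 0.75 × 1.03] = 1.129 × 1.7725 = 2.0012
MRP = 6.82% − 1.78% = 5.04%
E(R) = R_f + β_L × MRP = 1.78% + 2.0012 × 5.04% = 11.87%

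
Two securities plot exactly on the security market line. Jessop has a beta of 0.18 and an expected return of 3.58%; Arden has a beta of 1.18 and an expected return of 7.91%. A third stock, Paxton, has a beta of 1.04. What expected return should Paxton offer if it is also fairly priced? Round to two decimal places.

MRP (SML slope) = (7.91% − 3.58%) / (1.18 − 0.18) = 4.33% / 1.00 = 4.3300%
R_f (intercept) = 3.58% − 0.18 × 4.3300% = 2.8006%
E(R_Paxton) = R_f + β × MRP = 2.8006% + 1.04 × 4.3300% = 7.30%

7.30%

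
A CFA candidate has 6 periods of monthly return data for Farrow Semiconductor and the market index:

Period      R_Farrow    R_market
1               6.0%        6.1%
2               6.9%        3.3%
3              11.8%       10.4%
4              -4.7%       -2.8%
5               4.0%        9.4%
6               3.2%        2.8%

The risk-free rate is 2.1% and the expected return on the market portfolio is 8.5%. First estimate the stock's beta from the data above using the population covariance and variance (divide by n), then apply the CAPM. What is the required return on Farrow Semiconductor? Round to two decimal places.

8.03%

Mean R_i = (6.0 + 6.9 + 11.8 − 4.7 + 4.0 + 3.2) / 6 = 4.5333%
Mean R_m = (6.1 + 3.3 + 10.4 − 2.8 + 9.4 + 2.8) / 6 = 4.8667%
Σ(R_i − R̄_i)(R_m − R̄_m) = 109.4367  ⇒  Cov = 109.4367 / 6 = 18.2395
Σ(R_m − R̄_m)² = 118.1933  ⇒  Var(R_m) = 118.1933 / 6 = 19.6989
β = Cov / Var(R_m) = 18.2395 / 19.6989 = 0.9259
MRP = 8.5% − 2.1% = 6.40%
E(R) = R_f + β × MRP = 2.1% + 0.9259 × 6.4% = 8.03%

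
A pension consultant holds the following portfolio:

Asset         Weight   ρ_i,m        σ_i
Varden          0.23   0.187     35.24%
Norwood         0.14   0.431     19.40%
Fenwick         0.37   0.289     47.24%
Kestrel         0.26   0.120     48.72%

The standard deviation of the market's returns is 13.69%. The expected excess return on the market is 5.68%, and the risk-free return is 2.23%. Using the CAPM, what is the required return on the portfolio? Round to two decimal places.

6.07%

β_Varden = 0.187 × 35.24% / 13.69% = 0.4814
β_Norwood = 0.431 × 19.40% / 13.69% = 0.6108
β_Fenwick = 0.289 × 47.24% / 13.69% = 0.9973
β_Kestrel = 0.120 × 48.72% / 13.69% = 0.4271
β_P = Σ w_i β_i = 0.23×0.4814 + 0.14×0.6108 + 0.37×0.9973 + 0.26×0.4271 = 0.6763
E(R_P) = R_f + β_P × MRP = 2.23% + 0.6763 × 5.68% = 6.07%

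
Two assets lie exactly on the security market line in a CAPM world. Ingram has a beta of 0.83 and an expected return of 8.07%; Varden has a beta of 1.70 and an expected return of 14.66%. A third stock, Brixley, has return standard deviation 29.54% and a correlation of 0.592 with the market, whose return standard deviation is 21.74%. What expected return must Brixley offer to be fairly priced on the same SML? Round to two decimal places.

7.88%

MRP = (14.66% − 8.07%) / (1.70 − 0.83) = 7.5747%
R_f = 8.07% − 0.83 × 7.5747% = 1.7830%
β_Brixley = ρ·σ_i/σ_m = 0.592 × 29.54 / 21.74 = 0.8044
E(R_Brixley) = R_f + β × MRP = 1.7830% + 0.8044 × 7.5747% = 7.88%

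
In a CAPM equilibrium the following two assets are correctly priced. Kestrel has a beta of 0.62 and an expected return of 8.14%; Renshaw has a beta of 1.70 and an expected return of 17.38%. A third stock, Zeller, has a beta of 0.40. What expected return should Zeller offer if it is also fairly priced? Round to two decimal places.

MRP (SML slope) = (17.38% − 8.14%) / (1.70 − 0.62) = 9.24% / 1.08 = 8.5556%
R_f (intercept) = 8.14% − 0.62 × 8.5556% = 2.8355%
E(R_Zeller) = R_f + β × MRP = 2.8355% + 0.40 × 8.5556% = 6.26%

6.26%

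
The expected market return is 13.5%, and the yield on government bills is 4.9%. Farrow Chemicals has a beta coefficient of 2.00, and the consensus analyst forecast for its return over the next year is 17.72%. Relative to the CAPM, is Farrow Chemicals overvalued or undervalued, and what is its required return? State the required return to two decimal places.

Overvalued; required return 22.10%

MRP = 13.5% − 4.9% = 8.60%
Required return = R_f + β·MRP = 4.9% + 2.00 × 8.6% = 22.10%
Forecast 17.72% < required 22.10% → the stock plots below the SML → overvalued.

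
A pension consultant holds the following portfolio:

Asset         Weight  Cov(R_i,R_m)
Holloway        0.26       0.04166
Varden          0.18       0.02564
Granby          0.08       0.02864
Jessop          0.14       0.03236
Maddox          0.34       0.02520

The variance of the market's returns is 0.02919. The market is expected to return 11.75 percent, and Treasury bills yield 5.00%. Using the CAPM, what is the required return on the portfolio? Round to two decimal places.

β_Holloway = 0.04166 / 0.02919 = 1.4272
β_Varden = 0.02564 / 0.02919 = 0.8784
β_Granby = 0.02864 / 0.02919 = 0.9812
β_Jessop = 0.03236 / 0.02919 = 1.1086
β_Maddox = 0.02520 / 0.02919 = 0.8633
β_P = Σ w_i β_i = 0.26×1.4272 + 0.18×0.8784 + 0.08×0.9812 + 0.14×1.1086 + 0.34×0.8633 = 1.0564
MRP = 11.75% − 5.00% = 6.75%
E(R_P) = R_f + β_P × MRP = 5.00% + 1.0564 × 6.75% = 12.13%

12.13%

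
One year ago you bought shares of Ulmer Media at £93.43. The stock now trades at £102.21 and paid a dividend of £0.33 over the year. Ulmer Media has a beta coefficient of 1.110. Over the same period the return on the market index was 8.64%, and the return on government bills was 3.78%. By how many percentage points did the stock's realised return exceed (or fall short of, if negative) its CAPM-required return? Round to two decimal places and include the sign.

Realised HPR = (P1 + D1 − P0) / P0 = (102.21 + 0.33 − 93.43) / 93.43 = 9.11 / 93.43 = 9.7506%
MRP = 8.64% − 3.78% = 4.86%
CAPM required = R_f + β·MRP = 3.78% + 1.110 × 4.86% = 9.17460%
α = realised − required = 9.7506% − 9.17460% = +0.58%

+0.58%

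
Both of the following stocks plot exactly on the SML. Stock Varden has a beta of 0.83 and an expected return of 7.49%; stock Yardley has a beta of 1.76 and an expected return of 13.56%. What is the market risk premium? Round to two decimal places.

6.53%

Both satisfy E(R) = R_f + β·MRP, so the slope of the SML is
MRP = (13.56% − 7.49%) / (1.76 − 0.83) = 6.07% / 0.93 = 6.5269%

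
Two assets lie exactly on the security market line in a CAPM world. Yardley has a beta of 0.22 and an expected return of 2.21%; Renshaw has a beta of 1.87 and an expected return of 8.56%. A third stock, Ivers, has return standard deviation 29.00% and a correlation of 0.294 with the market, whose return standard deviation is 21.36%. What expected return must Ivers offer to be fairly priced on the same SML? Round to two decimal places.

MRP = (8.56% − 2.21%) / (1.87 − 0.22) = 3.8485%
R_f = 2.21% − 0.22 × 3.8485% = 1.3633%
β_Ivers = ρ·σ_i/σ_m = 0.294 × 29.00 / 21.36 = 0.3992
E(R_Ivers) = R_f + β × MRP = 1.3633% + 0.3992 × 3.8485% = 2.90%

2.90%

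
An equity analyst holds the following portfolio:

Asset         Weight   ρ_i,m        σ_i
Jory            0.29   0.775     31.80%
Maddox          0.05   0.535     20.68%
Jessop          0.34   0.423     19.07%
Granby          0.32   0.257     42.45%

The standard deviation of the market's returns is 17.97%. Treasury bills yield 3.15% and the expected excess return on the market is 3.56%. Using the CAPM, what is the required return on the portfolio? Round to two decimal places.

5.91%

β_Jory = 0.775 × 31.80% / 17.97% = 1.3715
β_Maddox = 0.535 × 20.68% / 17.97% = 0.6157
β_Jessop = 0.423 × 19.07% / 17.97% = 0.4489
β_Granby = 0.257 × 42.45% / 17.97% = 0.6071
β_P = Σ w_i β_i = 0.29×1.3715 + 0.05×0.6157 + 0.34×0.4489 + 0.32×0.6071 = 0.7754
E(R_P) = R_f + β_P × MRP = 3.15% + 0.7754 × 3.56% = 5.91%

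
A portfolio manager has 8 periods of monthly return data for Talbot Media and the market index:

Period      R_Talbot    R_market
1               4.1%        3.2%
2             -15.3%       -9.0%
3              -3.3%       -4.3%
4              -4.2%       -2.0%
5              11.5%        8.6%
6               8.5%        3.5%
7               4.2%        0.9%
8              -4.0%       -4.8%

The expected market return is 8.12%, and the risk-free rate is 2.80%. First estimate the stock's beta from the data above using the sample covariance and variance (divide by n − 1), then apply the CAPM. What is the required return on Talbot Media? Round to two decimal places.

10.61%

Mean R_i = (4.1 − 15.3 − 3.3 − 4.2 + 11.5 + 8.5 + 4.2 − 4.0) / 8 = 0.1875%
Mean R_m = (3.2 − 9.0 − 4.3 − 2.0 + 8.6 + 3.5 + 0.9 − 4.8) / 8 = -0.4875%
Σ(R_i − R̄_i)(R_m − R̄_m) = 325.7713  ⇒  Cov = 325.7713 / 7 = 46.5388
Σ(R_m − R̄_m)² = 221.8888  ⇒  Var(R_m) = 221.8888 / 7 = 31.6984
β = Cov / Var(R_m) = 46.5388 / 31.6984 = 1.4682
MRP = 8.12% − 2.80% = 5.32%
E(R) = R_f + β × MRP = 2.80% + 1.4682 × 5.32% = 10.61%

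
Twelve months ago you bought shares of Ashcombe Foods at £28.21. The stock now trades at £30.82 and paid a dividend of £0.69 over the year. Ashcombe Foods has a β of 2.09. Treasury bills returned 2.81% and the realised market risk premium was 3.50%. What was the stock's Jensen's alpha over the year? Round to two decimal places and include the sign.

Realised HPR = (P1 + D1 − P0) / P0 = (30.82 + 0.69 − 28.21) / 28.21 = 3.30 / 28.21 = 11.6980%
CAPM required = R_f + β·MRP = 2.81% + 2.09 × 3.50% = 10.1250%
α = realised − required = 11.6980% − 10.1250% = +1.57%

+1.57%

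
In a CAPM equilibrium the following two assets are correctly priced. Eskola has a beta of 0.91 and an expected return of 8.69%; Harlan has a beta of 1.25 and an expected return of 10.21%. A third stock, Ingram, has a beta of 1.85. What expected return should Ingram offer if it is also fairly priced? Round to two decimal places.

MRP (SML slope) = (10.21% − 8.69%) / (1.25 − 0.91) = 1.52% / 0.34 = 4.4706%
R_f (intercept) = 8.69% − 0.91 × 4.4706% = 4.6218%
E(R_Ingram) = R_f + β × MRP = 4.6218% + 1.85 × 4.4706% = 12.89%

12.89%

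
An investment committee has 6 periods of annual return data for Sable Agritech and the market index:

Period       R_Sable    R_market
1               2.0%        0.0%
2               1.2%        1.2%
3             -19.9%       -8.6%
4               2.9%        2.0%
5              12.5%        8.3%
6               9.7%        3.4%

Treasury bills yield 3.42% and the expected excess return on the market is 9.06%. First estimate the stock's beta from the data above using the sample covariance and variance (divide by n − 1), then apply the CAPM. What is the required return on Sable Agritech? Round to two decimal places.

21.53%

Mean R_i = (2.0 + 1.2 − 19.9 + 2.9 + 12.5 + 9.7) / 6 = 1.4000%
Mean R_m = (0.0 + 1.2 − 8.6 + 2.0 + 8.3 + 3.4) / 6 = 1.0500%
Σ(R_i − R̄_i)(R_m − R̄_m) = 306.2900  ⇒  Cov = 306.2900 / 5 = 61.2580
Σ(R_m − R̄_m)² = 153.2350  ⇒  Var(R_m) = 153.2350 / 5 = 30.6470
β = Cov / Var(R_m) = 61.2580 / 30.6470 = 1.9988
E(R) = R_f + β × MRP = 3.42% + 1.9988 × 9.06% = 21.53%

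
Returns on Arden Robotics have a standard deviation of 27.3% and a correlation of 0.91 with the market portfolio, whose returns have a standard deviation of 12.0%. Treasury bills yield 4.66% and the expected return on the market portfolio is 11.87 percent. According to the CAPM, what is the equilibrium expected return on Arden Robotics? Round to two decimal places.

β = ρ × σ_i / σ_m = 0.91 × 27.3% / 12.0% = 2.0703
MRP = 11.87% − 4.66% = 7.21%
E(R) = 4.66% + 2.0703 × 7.21% = 19.59%

19.59%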